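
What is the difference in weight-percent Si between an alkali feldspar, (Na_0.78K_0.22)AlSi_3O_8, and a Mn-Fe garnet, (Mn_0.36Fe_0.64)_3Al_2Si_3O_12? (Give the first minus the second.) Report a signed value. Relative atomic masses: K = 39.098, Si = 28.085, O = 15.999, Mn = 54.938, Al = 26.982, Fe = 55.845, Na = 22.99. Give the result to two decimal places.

14.74 percentage points

First mineral: 84.255 g Si in 265.763 g formula = 31.70 wt% Si.
Second mineral: 84.255 g Si in 496.762 g formula = 16.96 wt% Si.
31.70% − 16.96% gives a difference of 14.74 percentage points.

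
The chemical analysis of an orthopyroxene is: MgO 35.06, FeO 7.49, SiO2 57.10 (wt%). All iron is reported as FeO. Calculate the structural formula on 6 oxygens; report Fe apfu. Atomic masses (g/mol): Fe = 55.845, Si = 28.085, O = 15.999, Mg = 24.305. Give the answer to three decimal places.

0.218 Fe apfu

MgO: 35.06/40.304 = 0.86989 mol → 0.86989 mol Mg, 0.86989 mol O.
FeO: 7.49/71.844 = 0.10425 mol → 0.10425 mol Fe, 0.10425 mol O.
SiO2: 57.10/60.083 = 0.95035 mol → 0.95035 mol Si, 1.90070 mol O.
Total oxygen = 2.87484 mol. Normalization factor = 6/2.87484 = 2.08707.
Fe per 6 O = 0.10425 × 2.08707 = 0.218.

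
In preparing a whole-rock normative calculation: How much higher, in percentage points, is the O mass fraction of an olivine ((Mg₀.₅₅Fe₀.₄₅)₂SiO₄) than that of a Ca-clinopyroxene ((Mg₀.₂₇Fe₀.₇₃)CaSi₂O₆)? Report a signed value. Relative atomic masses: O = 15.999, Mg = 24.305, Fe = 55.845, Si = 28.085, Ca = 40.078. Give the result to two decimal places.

First mineral: 63.996 g O in 169.077 g formula = 37.85 wt% O.
Second mineral: 95.994 g O in 239.571 g formula = 40.07 wt% O.
37.85% − 40.07% gives a difference of -2.22 percentage points.

-2.22 percentage points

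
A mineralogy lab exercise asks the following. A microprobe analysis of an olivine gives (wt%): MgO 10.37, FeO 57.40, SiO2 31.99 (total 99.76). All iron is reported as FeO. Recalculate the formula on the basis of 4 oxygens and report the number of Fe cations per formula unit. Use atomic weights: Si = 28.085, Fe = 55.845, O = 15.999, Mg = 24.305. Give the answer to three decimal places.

1.507 Fe apfu

MgO: 10.37/40.304 = 0.25729 mol → 0.25729 mol Mg, 0.25729 mol O.
FeO: 57.40/71.844 = 0.79895 mol → 0.79895 mol Fe, 0.79895 mol O.
SiO2: 31.99/60.083 = 0.53243 mol → 0.53243 mol Si, 1.06486 mol O.
Total oxygen = 2.12110 mol. Normalization factor = 4/2.12110 = 1.88581.
Fe per 4 O = 0.79895 × 1.88581 = 1.507.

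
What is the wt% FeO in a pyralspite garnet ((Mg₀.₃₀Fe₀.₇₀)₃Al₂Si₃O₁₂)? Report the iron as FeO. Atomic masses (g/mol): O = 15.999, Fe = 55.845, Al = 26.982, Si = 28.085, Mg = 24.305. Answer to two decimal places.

M((Mg₀.₃₀Fe₀.₇₀)₃Al₂Si₃O₁₂) = 469.356 g/mol; M(FeO) = 71.844 g/mol.
Moles FeO per formula unit = 2.10 Fe ÷ 1 = 2.1000.
FeO fraction = (2.1000 × 71.844) / 469.356 = 150.872/469.356 = 0.3214.

32.14 wt%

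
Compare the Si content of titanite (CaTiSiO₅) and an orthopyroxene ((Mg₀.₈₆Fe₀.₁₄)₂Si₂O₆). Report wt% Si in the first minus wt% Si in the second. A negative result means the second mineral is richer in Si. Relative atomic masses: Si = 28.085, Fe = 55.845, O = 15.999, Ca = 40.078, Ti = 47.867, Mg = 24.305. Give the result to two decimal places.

-12.47 percentage points

Si in CaTiSiO₅: molar mass 196.025 g/mol; 1×28.085 = 28.085 g → 14.33 wt%.
Si in (Mg₀.₈₆Fe₀.₁₄)₂Si₂O₆: molar mass 209.605 g/mol; 2×28.085 = 56.170 g → 26.80 wt%.
Difference = 14.33 − 26.80 = -12.47 percentage points.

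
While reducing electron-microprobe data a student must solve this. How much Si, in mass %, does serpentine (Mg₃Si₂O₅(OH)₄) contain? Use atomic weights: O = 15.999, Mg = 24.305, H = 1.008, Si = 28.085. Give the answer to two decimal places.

M(Mg₃Si₂O₅(OH)₄) = 277.108 g/mol.
Si contributes 2 × 28.085 = 56.170 g per mole.
56.170/277.108 = 0.2027 → 20.27%.

20.27 mass %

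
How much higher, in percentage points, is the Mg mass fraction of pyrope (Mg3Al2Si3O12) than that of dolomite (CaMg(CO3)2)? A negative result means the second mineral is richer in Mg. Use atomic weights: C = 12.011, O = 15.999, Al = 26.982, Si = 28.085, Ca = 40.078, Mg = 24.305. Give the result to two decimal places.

First mineral: 72.915 g Mg in 403.122 g formula = 18.09 wt% Mg.
Second mineral: 24.305 g Mg in 184.399 g formula = 13.18 wt% Mg.
18.09% − 13.18% gives a difference of 4.91 percentage points.

4.91 percentage points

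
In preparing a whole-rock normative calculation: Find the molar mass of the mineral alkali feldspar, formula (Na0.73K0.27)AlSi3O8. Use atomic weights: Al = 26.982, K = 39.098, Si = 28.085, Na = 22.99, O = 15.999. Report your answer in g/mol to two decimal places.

M = 0.73(22.99) + 0.27(39.098) + 1(26.982) + 3(28.085) + 8(15.999)

266.57 g/mol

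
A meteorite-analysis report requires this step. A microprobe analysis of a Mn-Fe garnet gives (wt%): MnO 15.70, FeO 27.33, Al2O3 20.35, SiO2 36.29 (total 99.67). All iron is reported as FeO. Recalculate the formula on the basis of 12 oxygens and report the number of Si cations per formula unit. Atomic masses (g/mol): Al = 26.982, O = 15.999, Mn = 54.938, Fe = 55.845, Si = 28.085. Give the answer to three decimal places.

15.70 wt% MnO ÷ 70.937 g/mol = 0.22132 mol, giving 0.22132 Mn and 0.22132 O.
27.33 wt% FeO ÷ 71.844 g/mol = 0.38041 mol, giving 0.38041 Fe and 0.38041 O.
20.35 wt% Al2O3 ÷ 101.961 g/mol = 0.19959 mol, giving 0.39918 Al and 0.59877 O.
36.29 wt% SiO2 ÷ 60.083 g/mol = 0.60400 mol, giving 0.60400 Si and 1.20800 O.
Oxygen sums to 2.40850; scaling by 12/2.40850 = 4.98235 puts the formula on 12 O.
Si: 0.60400 × 4.98235 = 3.009 atoms per formula unit.

3.009 Si apfu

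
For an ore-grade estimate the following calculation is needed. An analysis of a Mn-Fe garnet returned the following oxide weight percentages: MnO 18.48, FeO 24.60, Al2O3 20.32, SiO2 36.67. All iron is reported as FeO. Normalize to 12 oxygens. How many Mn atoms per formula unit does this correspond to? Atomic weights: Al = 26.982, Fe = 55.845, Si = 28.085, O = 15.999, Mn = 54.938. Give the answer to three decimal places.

1.291 Mn apfu

MnO: 18.48/70.937 = 0.26051 mol → 0.26051 mol Mn, 0.26051 mol O.
FeO: 24.60/71.844 = 0.34241 mol → 0.34241 mol Fe, 0.34241 mol O.
Al2O3: 20.32/101.961 = 0.19929 mol → 0.39858 mol Al, 0.59787 mol O.
SiO2: 36.67/60.083 = 0.61032 mol → 0.61032 mol Si, 1.22064 mol O.
Total oxygen = 2.42143 mol. Normalization factor = 12/2.42143 = 4.95575.
Mn per 12 O = 0.26051 × 4.95575 = 1.291.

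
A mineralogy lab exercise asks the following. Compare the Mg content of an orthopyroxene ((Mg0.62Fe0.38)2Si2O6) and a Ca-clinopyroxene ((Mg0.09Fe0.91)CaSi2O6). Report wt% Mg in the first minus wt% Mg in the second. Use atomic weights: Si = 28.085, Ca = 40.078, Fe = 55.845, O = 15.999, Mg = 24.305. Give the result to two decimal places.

First mineral: 30.138 g Mg in 224.744 g formula = 13.41 wt% Mg.
Second mineral: 2.187 g Mg in 245.248 g formula = 0.89 wt% Mg.
13.41% − 0.89% gives a difference of 12.52 percentage points.

12.52 percentage points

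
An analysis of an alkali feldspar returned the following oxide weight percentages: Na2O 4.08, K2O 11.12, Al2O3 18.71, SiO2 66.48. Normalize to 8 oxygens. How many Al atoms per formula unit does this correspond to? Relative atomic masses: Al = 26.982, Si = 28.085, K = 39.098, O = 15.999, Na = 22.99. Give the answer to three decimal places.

0.996 Al apfu

Na2O (M=61.979): mol = 0.06583; Na = 0.13166, O = 0.06583.
K2O (M=94.195): mol = 0.11805; K = 0.23610, O = 0.11805.
Al2O3 (M=101.961): mol = 0.18350; Al = 0.36700, O = 0.55050.
SiO2 (M=60.083): mol = 1.10647; Si = 1.10647, O = 2.21294.
ΣO = 2.94732; factor = 8/ΣO = 2.71433.
Al apfu = 0.36700 × 2.71433 = 0.996.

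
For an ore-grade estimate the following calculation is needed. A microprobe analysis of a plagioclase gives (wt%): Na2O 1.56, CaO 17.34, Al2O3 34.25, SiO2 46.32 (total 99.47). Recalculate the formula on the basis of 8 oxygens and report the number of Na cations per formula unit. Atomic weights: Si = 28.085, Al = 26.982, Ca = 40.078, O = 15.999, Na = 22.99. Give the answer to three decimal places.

Na2O (M=61.979): mol = 0.02517; Na = 0.05034, O = 0.02517.
CaO (M=56.077): mol = 0.30922; Ca = 0.30922, O = 0.30922.
Al2O3 (M=101.961): mol = 0.33591; Al = 0.67182, O = 1.00773.
SiO2 (M=60.083): mol = 0.77093; Si = 0.77093, O = 1.54186.
ΣO = 2.88398; factor = 8/ΣO = 2.77394.
Na apfu = 0.05034 × 2.77394 = 0.140.

0.140 Na apfu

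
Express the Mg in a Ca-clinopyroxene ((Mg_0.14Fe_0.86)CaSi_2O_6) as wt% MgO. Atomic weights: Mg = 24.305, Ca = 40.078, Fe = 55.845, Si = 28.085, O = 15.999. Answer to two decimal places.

M((Mg_0.14Fe_0.86)CaSi_2O_6) = 243.671 g/mol; M(MgO) = 40.304 g/mol.
Moles MgO per formula unit = 0.14 Mg ÷ 1 = 0.1400.
MgO fraction = (0.1400 × 40.304) / 243.671 = 5.643/243.671 = 0.0232.

2.32 wt%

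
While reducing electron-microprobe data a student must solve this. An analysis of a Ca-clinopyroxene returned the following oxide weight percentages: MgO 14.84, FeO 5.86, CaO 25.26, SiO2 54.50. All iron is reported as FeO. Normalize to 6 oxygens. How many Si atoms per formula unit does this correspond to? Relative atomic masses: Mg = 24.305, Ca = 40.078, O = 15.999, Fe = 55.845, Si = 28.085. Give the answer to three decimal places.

MgO: 14.84/40.304 = 0.36820 mol → 0.36820 mol Mg, 0.36820 mol O.
FeO: 5.86/71.844 = 0.08157 mol → 0.08157 mol Fe, 0.08157 mol O.
CaO: 25.26/56.077 = 0.45045 mol → 0.45045 mol Ca, 0.45045 mol O.
SiO2: 54.50/60.083 = 0.90708 mol → 0.90708 mol Si, 1.81416 mol O.
Total oxygen = 2.71438 mol. Normalization factor = 6/2.71438 = 2.21045.
Si per 6 O = 0.90708 × 2.21045 = 2.005.

2.005 Si apfu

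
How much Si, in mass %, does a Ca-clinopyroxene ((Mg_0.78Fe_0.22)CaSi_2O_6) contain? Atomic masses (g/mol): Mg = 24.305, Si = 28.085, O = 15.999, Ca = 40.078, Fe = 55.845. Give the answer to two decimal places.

M((Mg_0.78Fe_0.22)CaSi_2O_6) = 223.486 g/mol.
Si contributes 2 × 28.085 = 56.170 g per mole.
56.170/223.486 = 0.2513 → 25.13%.

25.13 mass %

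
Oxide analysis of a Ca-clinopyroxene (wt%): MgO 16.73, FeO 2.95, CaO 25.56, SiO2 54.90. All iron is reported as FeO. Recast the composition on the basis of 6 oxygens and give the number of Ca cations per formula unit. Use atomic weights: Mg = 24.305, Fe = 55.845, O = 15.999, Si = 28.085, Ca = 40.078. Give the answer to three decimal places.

MgO: 16.73/40.304 = 0.41510 mol → 0.41510 mol Mg, 0.41510 mol O.
FeO: 2.95/71.844 = 0.04106 mol → 0.04106 mol Fe, 0.04106 mol O.
CaO: 25.56/56.077 = 0.45580 mol → 0.45580 mol Ca, 0.45580 mol O.
SiO2: 54.90/60.083 = 0.91374 mol → 0.91374 mol Si, 1.82748 mol O.
Total oxygen = 2.73944 mol. Normalization factor = 6/2.73944 = 2.19023.
Ca per 6 O = 0.45580 × 2.19023 = 0.998.

0.998 Ca apfu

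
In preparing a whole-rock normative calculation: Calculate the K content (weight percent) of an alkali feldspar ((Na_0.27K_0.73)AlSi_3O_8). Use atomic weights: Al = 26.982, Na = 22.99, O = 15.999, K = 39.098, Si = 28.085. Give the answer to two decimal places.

10.42 weight percent

Molar mass of (Na_0.27K_0.73)AlSi_3O_8: 0.27*22.99 + 0.73*39.098 + 1*26.982 + 3*28.085 + 8*15.999 = 273.978 g/mol.
Mass of K per formula unit: 0.73 × 39.098 = 28.542 g.
Weight fraction K = 28.542 / 273.978 = 0.1042.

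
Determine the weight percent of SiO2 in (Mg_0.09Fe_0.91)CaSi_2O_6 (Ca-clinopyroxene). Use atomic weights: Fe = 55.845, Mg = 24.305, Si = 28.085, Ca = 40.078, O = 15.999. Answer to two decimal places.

49.00 wt%

Formula mass = 245.248 g/mol.
2 Si → 2.0000 mol SiO2 per formula unit; M(SiO2) = 60.083, so SiO2 mass = 120.166 g.
120.166/245.248 × 100 = 49.00 wt%.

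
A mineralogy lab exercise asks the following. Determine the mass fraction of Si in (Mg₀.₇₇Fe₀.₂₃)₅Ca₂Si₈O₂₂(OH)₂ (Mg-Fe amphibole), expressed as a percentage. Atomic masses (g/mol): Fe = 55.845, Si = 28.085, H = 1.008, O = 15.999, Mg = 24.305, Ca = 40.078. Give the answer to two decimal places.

26.48 wt%

M((Mg₀.₇₇Fe₀.₂₃)₅Ca₂Si₈O₂₂(OH)₂) = 848.624 g/mol.
Si contributes 8 × 28.085 = 224.680 g per mole.
224.680/848.624 = 0.2648 → 26.48%.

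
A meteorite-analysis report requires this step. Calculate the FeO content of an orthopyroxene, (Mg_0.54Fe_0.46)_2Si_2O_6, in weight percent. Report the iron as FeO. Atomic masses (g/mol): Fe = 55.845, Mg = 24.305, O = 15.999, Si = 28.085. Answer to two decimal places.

28.76 wt%

Formula mass = 229.791 g/mol.
0.92 Fe → 0.9200 mol FeO per formula unit; M(FeO) = 71.844, so FeO mass = 66.096 g.
66.096/229.791 × 100 = 28.76 wt%.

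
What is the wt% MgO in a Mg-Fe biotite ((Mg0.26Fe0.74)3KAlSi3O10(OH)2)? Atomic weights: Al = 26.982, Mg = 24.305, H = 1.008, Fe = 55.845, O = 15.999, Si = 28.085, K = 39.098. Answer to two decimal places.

M((Mg0.26Fe0.74)3KAlSi3O10(OH)2) = 487.273 g/mol; M(MgO) = 40.304 g/mol.
Moles MgO per formula unit = 0.78 Mg ÷ 1 = 0.7800.
MgO fraction = (0.7800 × 40.304) / 487.273 = 31.437/487.273 = 0.0645.

6.45 wt%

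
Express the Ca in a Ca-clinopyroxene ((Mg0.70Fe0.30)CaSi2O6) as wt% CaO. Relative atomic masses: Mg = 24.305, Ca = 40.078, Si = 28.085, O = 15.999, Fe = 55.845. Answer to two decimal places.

24.81 wt%

M((Mg0.70Fe0.30)CaSi2O6) = 226.009 g/mol; M(CaO) = 56.077 g/mol.
Moles CaO per formula unit = 1 Ca ÷ 1 = 1.0000.
CaO fraction = (1.0000 × 56.077) / 226.009 = 56.077/226.009 = 0.2481.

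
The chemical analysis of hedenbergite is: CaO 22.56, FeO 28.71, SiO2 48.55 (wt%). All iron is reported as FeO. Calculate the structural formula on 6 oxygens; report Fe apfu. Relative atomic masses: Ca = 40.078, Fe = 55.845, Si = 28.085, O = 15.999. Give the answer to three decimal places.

CaO: 22.56/56.077 = 0.40230 mol → 0.40230 mol Ca, 0.40230 mol O.
FeO: 28.71/71.844 = 0.39962 mol → 0.39962 mol Fe, 0.39962 mol O.
SiO2: 48.55/60.083 = 0.80805 mol → 0.80805 mol Si, 1.61610 mol O.
Total oxygen = 2.41802 mol. Normalization factor = 6/2.41802 = 2.48137.
Fe per 6 O = 0.39962 × 2.48137 = 0.992.

0.992 Fe apfu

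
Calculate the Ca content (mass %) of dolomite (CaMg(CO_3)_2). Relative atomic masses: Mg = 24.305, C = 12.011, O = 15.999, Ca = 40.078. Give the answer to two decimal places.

21.73 mass %

Molar mass of CaMg(CO_3)_2: 1×40.078 + 1×24.305 + 2×12.011 + 6×15.999 = 184.399 g/mol.
Mass of Ca per formula unit: 1 × 40.078 = 40.078 g.
Weight fraction Ca = 40.078 / 184.399 = 0.2173.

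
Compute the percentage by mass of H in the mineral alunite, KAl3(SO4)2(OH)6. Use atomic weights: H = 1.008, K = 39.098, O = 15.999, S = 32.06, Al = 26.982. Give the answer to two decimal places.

1.46 wt%

Molar mass of KAl3(SO4)2(OH)6: 1*39.098 + 3*26.982 + 2*32.06 + 14*15.999 + 6*1.008 = 414.198 g/mol.
Mass of H per formula unit: 6 × 1.008 = 6.048 g.
Weight fraction H = 6.048 / 414.198 = 0.0146.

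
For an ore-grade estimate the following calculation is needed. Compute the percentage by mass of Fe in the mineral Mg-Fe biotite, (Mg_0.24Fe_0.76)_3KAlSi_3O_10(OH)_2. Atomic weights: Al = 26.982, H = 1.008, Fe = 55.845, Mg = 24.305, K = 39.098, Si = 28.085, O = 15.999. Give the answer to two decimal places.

Formula mass = 0.72·24.305 + 2.28·55.845 + 1·39.098 + 1·26.982 + 3·28.085 + 12·15.999 + 2·1.008 = 489.165 g/mol, of which 127.327 g is Fe.
So Fe makes up 127.327/489.165 = 0.2603 of the mass, i.e. 26.03%.

26.03 wt%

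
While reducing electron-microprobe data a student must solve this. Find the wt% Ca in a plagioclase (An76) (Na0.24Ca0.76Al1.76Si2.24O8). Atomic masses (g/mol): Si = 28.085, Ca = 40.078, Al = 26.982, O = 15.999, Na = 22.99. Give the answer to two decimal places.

M(Na0.24Ca0.76Al1.76Si2.24O8) = 274.368 g/mol.
Ca contributes 0.76 × 40.078 = 30.459 g per mole.
30.459/274.368 = 0.1110 → 11.10%.

11.10 mass %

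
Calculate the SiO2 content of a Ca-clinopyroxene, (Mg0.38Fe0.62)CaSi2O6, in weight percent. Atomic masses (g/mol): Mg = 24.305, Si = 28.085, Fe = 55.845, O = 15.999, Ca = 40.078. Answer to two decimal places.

Formula mass = 236.102 g/mol.
2 Si → 2.0000 mol SiO2 per formula unit; M(SiO2) = 60.083, so SiO2 mass = 120.166 g.
120.166/236.102 × 100 = 50.90 wt%.

50.90 wt%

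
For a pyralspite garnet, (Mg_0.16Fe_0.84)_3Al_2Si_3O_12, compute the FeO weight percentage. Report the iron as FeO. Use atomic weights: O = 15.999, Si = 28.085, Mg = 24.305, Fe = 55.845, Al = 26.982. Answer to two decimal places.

37.51 wt%

Molar mass of (Mg_0.16Fe_0.84)_3Al_2Si_3O_12 = 0.48×24.305 + 2.52×55.845 + 2×26.982 + 3×28.085 + 12×15.999 = 482.603 g/mol.
Each formula unit contains 2.52 Fe, equivalent to 2.52/1 = 2.5200 mol FeO.
M(FeO) = 1×55.845 + 1×15.999 = 71.844 g/mol.
Mass of FeO per formula unit = 2.5200 × 71.844 = 181.047 g.
FeO wt% = 181.047 / 482.603 × 100 = 37.51%.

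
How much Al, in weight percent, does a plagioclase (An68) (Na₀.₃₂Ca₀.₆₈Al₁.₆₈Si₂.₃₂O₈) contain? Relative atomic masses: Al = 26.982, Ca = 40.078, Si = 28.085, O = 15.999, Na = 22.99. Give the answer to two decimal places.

16.60 weight percent

Formula mass = 0.32·22.99 + 0.68·40.078 + 1.68·26.982 + 2.32·28.085 + 8·15.999 = 273.089 g/mol, of which 45.330 g is Al.
So Al makes up 45.330/273.089 = 0.1660 of the mass, i.e. 16.60%.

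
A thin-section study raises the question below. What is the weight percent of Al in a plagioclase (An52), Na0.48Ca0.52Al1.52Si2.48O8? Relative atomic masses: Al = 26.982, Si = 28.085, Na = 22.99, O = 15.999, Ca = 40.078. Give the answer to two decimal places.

15.16 wt%

M(Na0.48Ca0.52Al1.52Si2.48O8) = 270.531 g/mol.
Al contributes 1.52 × 26.982 = 41.013 g per mole.
41.013/270.531 = 0.1516 → 15.16%.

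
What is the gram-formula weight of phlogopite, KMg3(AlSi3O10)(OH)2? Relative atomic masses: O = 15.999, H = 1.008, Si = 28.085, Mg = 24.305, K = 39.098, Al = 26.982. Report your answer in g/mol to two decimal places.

417.25 g/mol

The formula mass is the sum 1(39.098) + 3(24.305) + 1(26.982) + 3(28.085) + 12(15.999) + 2(1.008).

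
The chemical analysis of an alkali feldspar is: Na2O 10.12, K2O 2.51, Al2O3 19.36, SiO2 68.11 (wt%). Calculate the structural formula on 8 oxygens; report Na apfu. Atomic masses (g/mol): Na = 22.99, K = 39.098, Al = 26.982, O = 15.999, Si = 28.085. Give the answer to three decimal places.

10.12 wt% Na2O ÷ 61.979 g/mol = 0.16328 mol, giving 0.32656 Na and 0.16328 O.
2.51 wt% K2O ÷ 94.195 g/mol = 0.02665 mol, giving 0.05330 K and 0.02665 O.
19.36 wt% Al2O3 ÷ 101.961 g/mol = 0.18988 mol, giving 0.37976 Al and 0.56964 O.
68.11 wt% SiO2 ÷ 60.083 g/mol = 1.13360 mol, giving 1.13360 Si and 2.26720 O.
Oxygen sums to 3.02677; scaling by 8/3.02677 = 2.64308 puts the formula on 8 O.
Na: 0.32656 × 2.64308 = 0.863 atoms per formula unit.

0.863 Na apfu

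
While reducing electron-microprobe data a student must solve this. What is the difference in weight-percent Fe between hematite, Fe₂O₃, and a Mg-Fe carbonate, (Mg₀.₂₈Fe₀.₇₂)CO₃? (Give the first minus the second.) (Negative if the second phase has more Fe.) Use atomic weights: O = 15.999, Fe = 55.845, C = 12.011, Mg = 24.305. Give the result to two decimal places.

Fe in Fe₂O₃: molar mass 159.687 g/mol; 2×55.845 = 111.690 g → 69.94 wt%.
Fe in (Mg₀.₂₈Fe₀.₇₂)CO₃: molar mass 107.022 g/mol; 0.72×55.845 = 40.208 g → 37.57 wt%.
Difference = 69.94 − 37.57 = 32.37 percentage points.

32.37 percentage points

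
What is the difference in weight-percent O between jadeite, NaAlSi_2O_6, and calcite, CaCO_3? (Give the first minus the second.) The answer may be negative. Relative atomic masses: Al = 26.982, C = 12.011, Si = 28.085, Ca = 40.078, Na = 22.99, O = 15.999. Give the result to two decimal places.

First mineral: 95.994 g O in 202.136 g formula = 47.49 wt% O.
Second mineral: 47.997 g O in 100.086 g formula = 47.96 wt% O.
47.49% − 47.96% gives a difference of -0.47 percentage points.

-0.47 percentage points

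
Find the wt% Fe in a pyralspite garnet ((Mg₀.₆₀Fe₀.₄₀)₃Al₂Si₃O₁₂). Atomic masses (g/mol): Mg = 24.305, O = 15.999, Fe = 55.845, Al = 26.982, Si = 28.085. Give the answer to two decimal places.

15.20 mass %

Molar mass of (Mg₀.₆₀Fe₀.₄₀)₃Al₂Si₃O₁₂: 1.80*24.305 + 1.20*55.845 + 2*26.982 + 3*28.085 + 12*15.999 = 440.970 g/mol.
Mass of Fe per formula unit: 1.20 × 55.845 = 67.014 g.
Weight fraction Fe = 67.014 / 440.970 = 0.1520.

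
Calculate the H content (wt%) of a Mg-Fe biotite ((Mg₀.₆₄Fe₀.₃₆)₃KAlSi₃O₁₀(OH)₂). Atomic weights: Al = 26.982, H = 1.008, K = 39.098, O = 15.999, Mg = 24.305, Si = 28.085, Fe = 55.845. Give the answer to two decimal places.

Formula mass = 1.92·24.305 + 1.08·55.845 + 1·39.098 + 1·26.982 + 3·28.085 + 12·15.999 + 2·1.008 = 451.317 g/mol, of which 2.016 g is H.
So H makes up 2.016/451.317 = 0.0045 of the mass, i.e. 0.45%.

0.45 wt%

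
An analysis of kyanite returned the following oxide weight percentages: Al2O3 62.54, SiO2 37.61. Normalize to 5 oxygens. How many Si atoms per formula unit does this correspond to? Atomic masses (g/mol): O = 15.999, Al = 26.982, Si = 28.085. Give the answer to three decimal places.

Al2O3 (M=101.961): mol = 0.61337; Al = 1.22674, O = 1.84011.
SiO2 (M=60.083): mol = 0.62597; Si = 0.62597, O = 1.25194.
ΣO = 3.09205; factor = 5/ΣO = 1.61705.
Si apfu = 0.62597 × 1.61705 = 1.012.

1.012 Si apfu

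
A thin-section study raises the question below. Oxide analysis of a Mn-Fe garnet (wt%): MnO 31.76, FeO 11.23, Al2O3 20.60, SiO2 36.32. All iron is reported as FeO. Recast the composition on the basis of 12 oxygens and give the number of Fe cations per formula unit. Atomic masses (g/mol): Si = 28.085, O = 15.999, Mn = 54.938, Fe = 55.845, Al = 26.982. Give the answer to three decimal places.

MnO (M=70.937): mol = 0.44772; Mn = 0.44772, O = 0.44772.
FeO (M=71.844): mol = 0.15631; Fe = 0.15631, O = 0.15631.
Al2O3 (M=101.961): mol = 0.20204; Al = 0.40408, O = 0.60612.
SiO2 (M=60.083): mol = 0.60450; Si = 0.60450, O = 1.20900.
ΣO = 2.41915; factor = 12/ΣO = 4.96042.
Fe apfu = 0.15631 × 4.96042 = 0.775.

0.775 Fe apfu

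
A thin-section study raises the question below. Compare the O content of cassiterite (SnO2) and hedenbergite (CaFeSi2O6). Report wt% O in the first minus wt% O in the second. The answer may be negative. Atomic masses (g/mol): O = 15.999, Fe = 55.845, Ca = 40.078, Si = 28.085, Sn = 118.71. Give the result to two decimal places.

-17.46 percentage points

O in SnO2: molar mass 150.708 g/mol; 2×15.999 = 31.998 g → 21.23 wt%.
O in CaFeSi2O6: molar mass 248.087 g/mol; 6×15.999 = 95.994 g → 38.69 wt%.
Difference = 21.23 − 38.69 = -17.46 percentage points.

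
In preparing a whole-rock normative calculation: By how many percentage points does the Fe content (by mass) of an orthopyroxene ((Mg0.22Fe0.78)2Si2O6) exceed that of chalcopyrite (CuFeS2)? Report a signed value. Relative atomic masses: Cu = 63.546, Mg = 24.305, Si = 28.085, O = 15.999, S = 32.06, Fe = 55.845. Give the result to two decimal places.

Fe in (Mg0.22Fe0.78)2Si2O6: molar mass 249.976 g/mol; 1.56×55.845 = 87.118 g → 34.85 wt%.
Fe in CuFeS2: molar mass 183.511 g/mol; 1×55.845 = 55.845 g → 30.43 wt%.
Difference = 34.85 − 30.43 = 4.42 percentage points.

4.42 percentage points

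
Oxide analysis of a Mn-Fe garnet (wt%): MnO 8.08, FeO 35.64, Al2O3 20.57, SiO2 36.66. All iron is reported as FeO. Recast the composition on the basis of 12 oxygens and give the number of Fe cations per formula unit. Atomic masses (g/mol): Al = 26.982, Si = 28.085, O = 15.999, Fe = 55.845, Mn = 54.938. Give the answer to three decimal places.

2.444 Fe apfu

MnO: 8.08/70.937 = 0.11390 mol → 0.11390 mol Mn, 0.11390 mol O.
FeO: 35.64/71.844 = 0.49607 mol → 0.49607 mol Fe, 0.49607 mol O.
Al2O3: 20.57/101.961 = 0.20174 mol → 0.40348 mol Al, 0.60522 mol O.
SiO2: 36.66/60.083 = 0.61016 mol → 0.61016 mol Si, 1.22032 mol O.
Total oxygen = 2.43551 mol. Normalization factor = 12/2.43551 = 4.92710.
Fe per 12 O = 0.49607 × 4.92710 = 2.444.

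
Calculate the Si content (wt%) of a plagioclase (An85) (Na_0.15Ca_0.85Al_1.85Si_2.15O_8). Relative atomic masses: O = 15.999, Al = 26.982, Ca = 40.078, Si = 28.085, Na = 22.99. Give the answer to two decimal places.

21.89 wt%

M(Na_0.15Ca_0.85Al_1.85Si_2.15O_8) = 275.806 g/mol.
Si contributes 2.15 × 28.085 = 60.383 g per mole.
60.383/275.806 = 0.2189 → 21.89%.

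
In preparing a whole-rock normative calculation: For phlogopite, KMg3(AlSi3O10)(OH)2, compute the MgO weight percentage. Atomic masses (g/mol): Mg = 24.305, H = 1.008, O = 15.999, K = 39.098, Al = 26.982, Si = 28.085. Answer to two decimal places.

Formula mass = 417.254 g/mol.
3 Mg → 3.0000 mol MgO per formula unit; M(MgO) = 40.304, so MgO mass = 120.912 g.
120.912/417.254 × 100 = 28.98 wt%.

28.98 wt%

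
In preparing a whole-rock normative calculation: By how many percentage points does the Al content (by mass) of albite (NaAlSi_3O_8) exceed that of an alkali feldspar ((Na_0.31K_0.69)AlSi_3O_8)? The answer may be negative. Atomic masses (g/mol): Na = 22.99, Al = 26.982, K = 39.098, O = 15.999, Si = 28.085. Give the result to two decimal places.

0.42 percentage points

First mineral: 26.982 g Al in 262.219 g formula = 10.29 wt% Al.
Second mineral: 26.982 g Al in 273.334 g formula = 9.87 wt% Al.
10.29% − 9.87% gives a difference of 0.42 percentage points.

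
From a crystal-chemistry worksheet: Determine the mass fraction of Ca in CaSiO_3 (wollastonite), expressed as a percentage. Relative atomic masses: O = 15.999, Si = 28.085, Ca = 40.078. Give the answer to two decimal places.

34.50 wt%

M(CaSiO_3) = 116.160 g/mol.
Ca contributes 1 × 40.078 = 40.078 g per mole.
40.078/116.160 = 0.3450 → 34.50%.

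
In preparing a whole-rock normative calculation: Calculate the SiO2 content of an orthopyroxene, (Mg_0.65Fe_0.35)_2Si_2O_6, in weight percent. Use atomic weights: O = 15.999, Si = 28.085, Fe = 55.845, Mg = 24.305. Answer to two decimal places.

Molar mass of (Mg_0.65Fe_0.35)_2Si_2O_6 = 1.30*24.305 + 0.70*55.845 + 2*28.085 + 6*15.999 = 222.852 g/mol.
Each formula unit contains 2 Si, equivalent to 2/1 = 2.0000 mol SiO2.
M(SiO2) = 1×28.085 + 2×15.999 = 60.083 g/mol.
Mass of SiO2 per formula unit = 2.0000 × 60.083 = 120.166 g.
SiO2 wt% = 120.166 / 222.852 × 100 = 53.92%.

53.92 wt%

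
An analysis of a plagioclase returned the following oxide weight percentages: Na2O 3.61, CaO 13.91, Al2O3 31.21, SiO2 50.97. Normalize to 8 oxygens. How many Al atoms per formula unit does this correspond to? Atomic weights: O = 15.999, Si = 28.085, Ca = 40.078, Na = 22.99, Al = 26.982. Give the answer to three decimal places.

Na2O: 3.61/61.979 = 0.05825 mol → 0.11650 mol Na, 0.05825 mol O.
CaO: 13.91/56.077 = 0.24805 mol → 0.24805 mol Ca, 0.24805 mol O.
Al2O3: 31.21/101.961 = 0.30610 mol → 0.61220 mol Al, 0.91830 mol O.
SiO2: 50.97/60.083 = 0.84833 mol → 0.84833 mol Si, 1.69666 mol O.
Total oxygen = 2.92126 mol. Normalization factor = 8/2.92126 = 2.73854.
Al per 8 O = 0.61220 × 2.73854 = 1.677.

1.677 Al apfu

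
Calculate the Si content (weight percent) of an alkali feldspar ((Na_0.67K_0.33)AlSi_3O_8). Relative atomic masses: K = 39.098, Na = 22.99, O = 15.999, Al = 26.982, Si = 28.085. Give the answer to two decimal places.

Molar mass of (Na_0.67K_0.33)AlSi_3O_8: 0.67×22.99 + 0.33×39.098 + 1×26.982 + 3×28.085 + 8×15.999 = 267.535 g/mol.
Mass of Si per formula unit: 3 × 28.085 = 84.255 g.
Weight fraction Si = 84.255 / 267.535 = 0.3149.

31.49 weight percent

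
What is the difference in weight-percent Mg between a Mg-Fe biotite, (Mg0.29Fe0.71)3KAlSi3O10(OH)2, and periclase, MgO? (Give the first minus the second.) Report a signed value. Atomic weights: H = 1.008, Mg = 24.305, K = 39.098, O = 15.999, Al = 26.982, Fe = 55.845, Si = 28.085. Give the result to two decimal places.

M((Mg0.29Fe0.71)3KAlSi3O10(OH)2) = 484.434 g/mol, so wt% Mg = 21.145/484.434 × 100 = 4.36%.
M(MgO) = 40.304 g/mol, so wt% Mg = 24.305/40.304 × 100 = 60.30%.
4.36 − 60.30 = -55.94 pp.

-55.94 percentage points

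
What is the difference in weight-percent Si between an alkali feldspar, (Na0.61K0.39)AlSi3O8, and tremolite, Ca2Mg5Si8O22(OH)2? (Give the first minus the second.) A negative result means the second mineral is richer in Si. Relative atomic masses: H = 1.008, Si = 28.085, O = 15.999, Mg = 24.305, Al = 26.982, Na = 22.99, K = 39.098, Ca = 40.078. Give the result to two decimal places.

Si in (Na0.61K0.39)AlSi3O8: molar mass 268.501 g/mol; 3×28.085 = 84.255 g → 31.38 wt%.
Si in Ca2Mg5Si8O22(OH)2: molar mass 812.353 g/mol; 8×28.085 = 224.680 g → 27.66 wt%.
Difference = 31.38 − 27.66 = 3.72 percentage points.

3.72 percentage points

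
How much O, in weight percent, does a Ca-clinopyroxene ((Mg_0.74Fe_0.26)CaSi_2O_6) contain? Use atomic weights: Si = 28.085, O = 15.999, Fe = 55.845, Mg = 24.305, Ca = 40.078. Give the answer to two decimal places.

Formula mass = 0.74*24.305 + 0.26*55.845 + 1*40.078 + 2*28.085 + 6*15.999 = 224.747 g/mol, of which 95.994 g is O.
So O makes up 95.994/224.747 = 0.4271 of the mass, i.e. 42.71%.

42.71 weight percent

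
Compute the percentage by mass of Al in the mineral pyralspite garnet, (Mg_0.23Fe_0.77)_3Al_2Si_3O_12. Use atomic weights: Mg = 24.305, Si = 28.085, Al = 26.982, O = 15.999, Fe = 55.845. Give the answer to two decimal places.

Formula mass = 0.69×24.305 + 2.31×55.845 + 2×26.982 + 3×28.085 + 12×15.999 = 475.979 g/mol, of which 53.964 g is Al.
So Al makes up 53.964/475.979 = 0.1134 of the mass, i.e. 11.34%.

11.34 mass %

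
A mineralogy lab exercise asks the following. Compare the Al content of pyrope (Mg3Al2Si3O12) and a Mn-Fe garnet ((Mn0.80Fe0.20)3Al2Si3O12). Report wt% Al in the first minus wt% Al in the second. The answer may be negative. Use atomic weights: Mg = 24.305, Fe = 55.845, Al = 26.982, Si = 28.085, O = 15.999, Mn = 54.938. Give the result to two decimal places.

2.50 percentage points

First mineral: 53.964 g Al in 403.122 g formula = 13.39 wt% Al.
Second mineral: 53.964 g Al in 495.565 g formula = 10.89 wt% Al.
13.39% − 10.89% gives a difference of 2.50 percentage points.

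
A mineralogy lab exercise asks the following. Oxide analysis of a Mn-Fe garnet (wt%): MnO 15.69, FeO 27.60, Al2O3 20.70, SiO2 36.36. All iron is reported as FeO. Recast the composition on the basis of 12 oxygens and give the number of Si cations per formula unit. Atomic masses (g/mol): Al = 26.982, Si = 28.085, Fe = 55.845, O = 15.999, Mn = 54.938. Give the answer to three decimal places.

15.69 wt% MnO ÷ 70.937 g/mol = 0.22118 mol, giving 0.22118 Mn and 0.22118 O.
27.60 wt% FeO ÷ 71.844 g/mol = 0.38417 mol, giving 0.38417 Fe and 0.38417 O.
20.70 wt% Al2O3 ÷ 101.961 g/mol = 0.20302 mol, giving 0.40604 Al and 0.60906 O.
36.36 wt% SiO2 ÷ 60.083 g/mol = 0.60516 mol, giving 0.60516 Si and 1.21032 O.
Oxygen sums to 2.42473; scaling by 12/2.42473 = 4.94900 puts the formula on 12 O.
Si: 0.60516 × 4.94900 = 2.995 atoms per formula unit.

2.995 Si apfu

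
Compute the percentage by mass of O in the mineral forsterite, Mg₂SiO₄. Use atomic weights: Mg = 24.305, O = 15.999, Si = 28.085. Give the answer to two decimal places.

45.49 mass %

Formula mass = 2*24.305 + 1*28.085 + 4*15.999 = 140.691 g/mol, of which 63.996 g is O.
So O makes up 63.996/140.691 = 0.4549 of the mass, i.e. 45.49%.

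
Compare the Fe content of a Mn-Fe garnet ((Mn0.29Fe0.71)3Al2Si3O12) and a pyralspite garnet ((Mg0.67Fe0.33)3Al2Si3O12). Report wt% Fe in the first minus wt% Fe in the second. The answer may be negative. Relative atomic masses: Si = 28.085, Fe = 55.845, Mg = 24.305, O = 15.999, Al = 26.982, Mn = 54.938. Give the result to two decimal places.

11.21 percentage points

First mineral: 118.950 g Fe in 496.953 g formula = 23.94 wt% Fe.
Second mineral: 55.287 g Fe in 434.347 g formula = 12.73 wt% Fe.
23.94% − 12.73% gives a difference of 11.21 percentage points.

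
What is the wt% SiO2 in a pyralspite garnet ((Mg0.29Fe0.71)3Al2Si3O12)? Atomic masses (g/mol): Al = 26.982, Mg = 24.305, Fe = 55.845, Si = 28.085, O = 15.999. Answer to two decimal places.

38.33 wt%

M((Mg0.29Fe0.71)3Al2Si3O12) = 470.302 g/mol; M(SiO2) = 60.083 g/mol.
Moles SiO2 per formula unit = 3 Si ÷ 1 = 3.0000.
SiO2 fraction = (3.0000 × 60.083) / 470.302 = 180.249/470.302 = 0.3833.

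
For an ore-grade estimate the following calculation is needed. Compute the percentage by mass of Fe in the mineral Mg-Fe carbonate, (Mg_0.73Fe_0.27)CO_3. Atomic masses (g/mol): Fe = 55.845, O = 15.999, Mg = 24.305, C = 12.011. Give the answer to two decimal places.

Molar mass of (Mg_0.73Fe_0.27)CO_3: 0.73×24.305 + 0.27×55.845 + 1×12.011 + 3×15.999 = 92.829 g/mol.
Mass of Fe per formula unit: 0.27 × 55.845 = 15.078 g.
Weight fraction Fe = 15.078 / 92.829 = 0.1624.

16.24 wt%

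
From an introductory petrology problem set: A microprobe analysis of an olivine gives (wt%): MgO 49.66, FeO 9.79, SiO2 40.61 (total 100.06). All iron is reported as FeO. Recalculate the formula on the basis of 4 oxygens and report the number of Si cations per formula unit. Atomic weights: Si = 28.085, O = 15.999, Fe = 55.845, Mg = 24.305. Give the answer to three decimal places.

49.66 wt% MgO ÷ 40.304 g/mol = 1.23214 mol, giving 1.23214 Mg and 1.23214 O.
9.79 wt% FeO ÷ 71.844 g/mol = 0.13627 mol, giving 0.13627 Fe and 0.13627 O.
40.61 wt% SiO2 ÷ 60.083 g/mol = 0.67590 mol, giving 0.67590 Si and 1.35180 O.
Oxygen sums to 2.72021; scaling by 4/2.72021 = 1.47047 puts the formula on 4 O.
Si: 0.67590 × 1.47047 = 0.994 atoms per formula unit.

0.994 Si apfu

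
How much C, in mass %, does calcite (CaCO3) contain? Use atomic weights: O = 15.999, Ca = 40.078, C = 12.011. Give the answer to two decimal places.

M(CaCO3) = 100.086 g/mol.
C contributes 1 × 12.011 = 12.011 g per mole.
12.011/100.086 = 0.1200 → 12.00%.

12.00 mass %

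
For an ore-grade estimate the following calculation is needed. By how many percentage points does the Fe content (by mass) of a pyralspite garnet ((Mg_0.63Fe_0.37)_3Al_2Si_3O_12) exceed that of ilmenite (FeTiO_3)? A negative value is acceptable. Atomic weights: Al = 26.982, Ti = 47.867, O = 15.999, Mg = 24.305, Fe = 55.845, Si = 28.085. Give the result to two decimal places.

-22.66 percentage points

First mineral: 61.988 g Fe in 438.131 g formula = 14.15 wt% Fe.
Second mineral: 55.845 g Fe in 151.709 g formula = 36.81 wt% Fe.
14.15% − 36.81% gives a difference of -22.66 percentage points.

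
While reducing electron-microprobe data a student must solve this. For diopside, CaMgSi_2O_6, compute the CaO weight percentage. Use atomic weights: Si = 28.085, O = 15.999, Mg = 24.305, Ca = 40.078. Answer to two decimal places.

25.90 wt%

Formula mass = 216.547 g/mol.
1 Ca → 1.0000 mol CaO per formula unit; M(CaO) = 56.077, so CaO mass = 56.077 g.
56.077/216.547 × 100 = 25.90 wt%.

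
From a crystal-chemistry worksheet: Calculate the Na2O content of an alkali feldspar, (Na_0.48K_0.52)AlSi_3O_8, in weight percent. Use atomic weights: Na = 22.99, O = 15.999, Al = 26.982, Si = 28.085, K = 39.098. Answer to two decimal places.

5.50 wt%

Formula mass = 270.595 g/mol.
0.48 Na → 0.2400 mol Na2O per formula unit; M(Na2O) = 61.979, so Na2O mass = 14.875 g.
14.875/270.595 × 100 = 5.50 wt%.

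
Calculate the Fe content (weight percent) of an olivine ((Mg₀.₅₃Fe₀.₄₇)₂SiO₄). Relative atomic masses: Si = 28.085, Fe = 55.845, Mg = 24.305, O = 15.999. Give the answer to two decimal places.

30.82 weight percent

M((Mg₀.₅₃Fe₀.₄₇)₂SiO₄) = 170.339 g/mol.
Fe contributes 0.94 × 55.845 = 52.494 g per mole.
52.494/170.339 = 0.3082 → 30.82%.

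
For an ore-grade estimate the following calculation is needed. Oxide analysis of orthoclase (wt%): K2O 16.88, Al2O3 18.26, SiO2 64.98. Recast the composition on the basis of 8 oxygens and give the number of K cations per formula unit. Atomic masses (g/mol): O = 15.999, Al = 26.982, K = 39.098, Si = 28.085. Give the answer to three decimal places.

0.996 K apfu

K2O (M=94.195): mol = 0.17920; K = 0.35840, O = 0.17920.
Al2O3 (M=101.961): mol = 0.17909; Al = 0.35818, O = 0.53727.
SiO2 (M=60.083): mol = 1.08150; Si = 1.08150, O = 2.16300.
ΣO = 2.87947; factor = 8/ΣO = 2.77829.
K apfu = 0.35840 × 2.77829 = 0.996.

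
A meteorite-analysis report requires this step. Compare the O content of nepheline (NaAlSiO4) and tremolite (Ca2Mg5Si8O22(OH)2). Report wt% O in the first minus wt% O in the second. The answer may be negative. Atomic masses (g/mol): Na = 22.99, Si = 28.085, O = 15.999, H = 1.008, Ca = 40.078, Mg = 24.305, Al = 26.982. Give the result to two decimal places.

M(NaAlSiO4) = 142.053 g/mol, so wt% O = 63.996/142.053 × 100 = 45.05%.
M(Ca2Mg5Si8O22(OH)2) = 812.353 g/mol, so wt% O = 383.976/812.353 × 100 = 47.27%.
45.05 − 47.27 = -2.22 pp.

-2.22 percentage points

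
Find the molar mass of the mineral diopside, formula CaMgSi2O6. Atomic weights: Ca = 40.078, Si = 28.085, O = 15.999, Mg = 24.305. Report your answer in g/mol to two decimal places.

216.55 g/mol

The formula mass is the sum 1*40.078 + 1*24.305 + 2*28.085 + 6*15.999.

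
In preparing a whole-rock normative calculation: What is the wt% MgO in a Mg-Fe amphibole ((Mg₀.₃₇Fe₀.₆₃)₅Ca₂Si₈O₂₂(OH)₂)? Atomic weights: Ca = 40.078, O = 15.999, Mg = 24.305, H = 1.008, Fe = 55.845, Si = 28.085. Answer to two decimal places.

Molar mass of (Mg₀.₃₇Fe₀.₆₃)₅Ca₂Si₈O₂₂(OH)₂ = 1.85×24.305 + 3.15×55.845 + 2×40.078 + 8×28.085 + 24×15.999 + 2×1.008 = 911.704 g/mol.
Each formula unit contains 1.85 Mg, equivalent to 1.85/1 = 1.8500 mol MgO.
M(MgO) = 1×24.305 + 1×15.999 = 40.304 g/mol.
Mass of MgO per formula unit = 1.8500 × 40.304 = 74.562 g.
MgO wt% = 74.562 / 911.704 × 100 = 8.18%.

8.18 wt%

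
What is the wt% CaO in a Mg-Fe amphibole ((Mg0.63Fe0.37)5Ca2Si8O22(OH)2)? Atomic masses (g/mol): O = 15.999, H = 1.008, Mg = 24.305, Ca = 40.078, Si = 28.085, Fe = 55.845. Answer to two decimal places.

Formula mass = 870.702 g/mol.
2 Ca → 2.0000 mol CaO per formula unit; M(CaO) = 56.077, so CaO mass = 112.154 g.
112.154/870.702 × 100 = 12.88 wt%.

12.88 wt%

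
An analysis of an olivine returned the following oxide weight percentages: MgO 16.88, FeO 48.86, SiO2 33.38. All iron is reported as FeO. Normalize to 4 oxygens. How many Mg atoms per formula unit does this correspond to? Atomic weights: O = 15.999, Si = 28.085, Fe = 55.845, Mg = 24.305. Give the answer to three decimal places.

MgO: 16.88/40.304 = 0.41882 mol → 0.41882 mol Mg, 0.41882 mol O.
FeO: 48.86/71.844 = 0.68008 mol → 0.68008 mol Fe, 0.68008 mol O.
SiO2: 33.38/60.083 = 0.55556 mol → 0.55556 mol Si, 1.11112 mol O.
Total oxygen = 2.21002 mol. Normalization factor = 4/2.21002 = 1.80994.
Mg per 4 O = 0.41882 × 1.80994 = 0.758.

0.758 Mg apfu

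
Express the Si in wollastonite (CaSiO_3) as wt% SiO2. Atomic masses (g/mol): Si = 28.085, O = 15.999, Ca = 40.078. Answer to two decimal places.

51.72 wt%

M(CaSiO_3) = 116.160 g/mol; M(SiO2) = 60.083 g/mol.
Moles SiO2 per formula unit = 1 Si ÷ 1 = 1.0000.
SiO2 fraction = (1.0000 × 60.083) / 116.160 = 60.083/116.160 = 0.5172.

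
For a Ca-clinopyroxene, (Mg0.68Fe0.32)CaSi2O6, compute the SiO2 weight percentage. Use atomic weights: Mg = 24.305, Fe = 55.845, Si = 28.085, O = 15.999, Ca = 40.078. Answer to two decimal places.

53.02 wt%

M((Mg0.68Fe0.32)CaSi2O6) = 226.640 g/mol; M(SiO2) = 60.083 g/mol.
Moles SiO2 per formula unit = 2 Si ÷ 1 = 2.0000.
SiO2 fraction = (2.0000 × 60.083) / 226.640 = 120.166/226.640 = 0.5302.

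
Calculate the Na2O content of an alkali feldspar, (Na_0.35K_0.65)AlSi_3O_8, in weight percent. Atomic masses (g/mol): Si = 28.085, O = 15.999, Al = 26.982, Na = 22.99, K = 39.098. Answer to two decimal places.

3.98 wt%

Molar mass of (Na_0.35K_0.65)AlSi_3O_8 = 0.35·22.99 + 0.65·39.098 + 1·26.982 + 3·28.085 + 8·15.999 = 272.689 g/mol.
Each formula unit contains 0.35 Na, equivalent to 0.35/2 = 0.1750 mol Na2O.
M(Na2O) = 2×22.99 + 1×15.999 = 61.979 g/mol.
Mass of Na2O per formula unit = 0.1750 × 61.979 = 10.846 g.
Na2O wt% = 10.846 / 272.689 × 100 = 3.98%.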